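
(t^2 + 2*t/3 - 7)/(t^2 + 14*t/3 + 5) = (3*t - 7)/(3*t + 5)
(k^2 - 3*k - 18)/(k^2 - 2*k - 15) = (k - 6)/(k - 5)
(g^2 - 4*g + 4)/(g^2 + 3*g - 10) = (g - 2)/(g + 5)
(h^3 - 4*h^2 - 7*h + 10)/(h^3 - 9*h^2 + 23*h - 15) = (h + 2)/(h - 3)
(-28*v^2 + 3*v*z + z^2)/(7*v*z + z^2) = (-4*v + z)/z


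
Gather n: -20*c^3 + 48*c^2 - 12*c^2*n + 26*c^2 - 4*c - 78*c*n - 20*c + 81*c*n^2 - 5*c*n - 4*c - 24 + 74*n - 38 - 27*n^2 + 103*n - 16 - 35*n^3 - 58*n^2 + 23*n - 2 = -20*c^3 + 74*c^2 - 28*c - 35*n^3 + n^2*(81*c - 85) + n*(-12*c^2 - 83*c + 200) - 80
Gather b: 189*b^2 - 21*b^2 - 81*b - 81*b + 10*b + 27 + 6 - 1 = 168*b^2 - 152*b + 32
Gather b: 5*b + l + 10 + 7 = 5*b + l + 17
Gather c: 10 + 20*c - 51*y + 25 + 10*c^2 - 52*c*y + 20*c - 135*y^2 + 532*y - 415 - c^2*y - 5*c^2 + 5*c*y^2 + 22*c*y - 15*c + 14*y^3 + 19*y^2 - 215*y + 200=c^2*(5 - y) + c*(5*y^2 - 30*y + 25) + 14*y^3 - 116*y^2 + 266*y - 180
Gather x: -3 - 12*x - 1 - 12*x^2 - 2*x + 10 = -12*x^2 - 14*x + 6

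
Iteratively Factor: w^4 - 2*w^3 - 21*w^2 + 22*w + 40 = (w - 2)*(w^3 - 21*w - 20) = (w - 5)*(w - 2)*(w^2 + 5*w + 4) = (w - 5)*(w - 2)*(w + 1)*(w + 4)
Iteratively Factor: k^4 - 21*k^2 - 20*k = (k)*(k^3 - 21*k - 20) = k*(k + 1)*(k^2 - k - 20) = k*(k + 1)*(k + 4)*(k - 5)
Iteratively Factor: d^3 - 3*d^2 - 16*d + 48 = (d + 4)*(d^2 - 7*d + 12) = (d - 4)*(d + 4)*(d - 3)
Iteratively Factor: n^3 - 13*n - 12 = (n + 1)*(n^2 - n - 12) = (n + 1)*(n + 3)*(n - 4)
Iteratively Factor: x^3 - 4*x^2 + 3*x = (x)*(x^2 - 4*x + 3) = x*(x - 3)*(x - 1)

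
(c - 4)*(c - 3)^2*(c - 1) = c^4 - 11*c^3 + 43*c^2 - 69*c + 36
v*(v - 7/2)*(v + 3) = v^3 - v^2/2 - 21*v/2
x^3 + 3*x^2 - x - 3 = (x - 1)*(x + 1)*(x + 3)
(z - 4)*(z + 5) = z^2 + z - 20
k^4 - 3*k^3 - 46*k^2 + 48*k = k*(k - 8)*(k - 1)*(k + 6)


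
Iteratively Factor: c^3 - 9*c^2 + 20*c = (c - 4)*(c^2 - 5*c) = c*(c - 4)*(c - 5)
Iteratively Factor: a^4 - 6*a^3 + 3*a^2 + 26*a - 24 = (a - 3)*(a^3 - 3*a^2 - 6*a + 8) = (a - 3)*(a - 1)*(a^2 - 2*a - 8) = (a - 3)*(a - 1)*(a + 2)*(a - 4)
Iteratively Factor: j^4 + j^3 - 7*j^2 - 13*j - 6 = (j + 1)*(j^3 - 7*j - 6) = (j - 3)*(j + 1)*(j^2 + 3*j + 2) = (j - 3)*(j + 1)*(j + 2)*(j + 1)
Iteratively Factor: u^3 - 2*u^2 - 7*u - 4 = (u - 4)*(u^2 + 2*u + 1) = (u - 4)*(u + 1)*(u + 1)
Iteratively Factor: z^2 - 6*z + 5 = (z - 1)*(z - 5)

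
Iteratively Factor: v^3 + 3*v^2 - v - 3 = (v + 1)*(v^2 + 2*v - 3) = (v - 1)*(v + 1)*(v + 3)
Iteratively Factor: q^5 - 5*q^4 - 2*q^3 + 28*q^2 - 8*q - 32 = (q - 2)*(q^4 - 3*q^3 - 8*q^2 + 12*q + 16) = (q - 4)*(q - 2)*(q^3 + q^2 - 4*q - 4) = (q - 4)*(q - 2)*(q + 1)*(q^2 - 4) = (q - 4)*(q - 2)^2*(q + 1)*(q + 2)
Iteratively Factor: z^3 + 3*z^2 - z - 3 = (z + 3)*(z^2 - 1) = (z - 1)*(z + 3)*(z + 1)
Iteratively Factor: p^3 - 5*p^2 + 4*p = (p - 1)*(p^2 - 4*p) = (p - 4)*(p - 1)*(p)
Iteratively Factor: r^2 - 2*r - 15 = (r - 5)*(r + 3)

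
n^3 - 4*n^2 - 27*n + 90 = (n - 6)*(n - 3)*(n + 5)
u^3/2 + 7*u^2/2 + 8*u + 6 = (u/2 + 1)*(u + 2)*(u + 3)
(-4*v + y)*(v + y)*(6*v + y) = -24*v^3 - 22*v^2*y + 3*v*y^2 + y^3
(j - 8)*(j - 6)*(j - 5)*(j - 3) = j^4 - 22*j^3 + 175*j^2 - 594*j + 720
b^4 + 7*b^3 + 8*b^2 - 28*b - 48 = (b - 2)*(b + 2)*(b + 3)*(b + 4)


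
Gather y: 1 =1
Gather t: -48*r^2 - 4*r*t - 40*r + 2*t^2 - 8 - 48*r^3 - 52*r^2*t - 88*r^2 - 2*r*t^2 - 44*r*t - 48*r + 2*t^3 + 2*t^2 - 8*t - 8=-48*r^3 - 136*r^2 - 88*r + 2*t^3 + t^2*(4 - 2*r) + t*(-52*r^2 - 48*r - 8) - 16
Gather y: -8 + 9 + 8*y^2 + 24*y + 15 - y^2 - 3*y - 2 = 7*y^2 + 21*y + 14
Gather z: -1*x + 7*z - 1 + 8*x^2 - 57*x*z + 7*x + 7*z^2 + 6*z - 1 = 8*x^2 + 6*x + 7*z^2 + z*(13 - 57*x) - 2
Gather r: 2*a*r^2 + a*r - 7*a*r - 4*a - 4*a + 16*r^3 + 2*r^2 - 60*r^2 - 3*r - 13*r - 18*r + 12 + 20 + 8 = -8*a + 16*r^3 + r^2*(2*a - 58) + r*(-6*a - 34) + 40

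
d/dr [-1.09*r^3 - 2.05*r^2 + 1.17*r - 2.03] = -3.27*r^2 - 4.1*r + 1.17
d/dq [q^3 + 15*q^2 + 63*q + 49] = 3*q^2 + 30*q + 63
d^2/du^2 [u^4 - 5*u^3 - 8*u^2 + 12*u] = 12*u^2 - 30*u - 16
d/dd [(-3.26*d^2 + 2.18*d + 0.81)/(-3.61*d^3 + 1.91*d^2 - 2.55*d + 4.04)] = (-11.7686*d^4 + 15.7396*d^3 + 12.9215*d^2 - 29.435*d + 10.8727)/(13.0321*d^6 - 13.7902*d^5 + 22.0591*d^4 - 38.9098*d^3 + 21.9353*d^2 - 20.604*d + 16.3216)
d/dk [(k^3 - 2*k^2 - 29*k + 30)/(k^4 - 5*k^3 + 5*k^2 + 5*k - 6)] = (-k^4 + 2*k^3 + 87*k^2 - 228*k + 24)/(k^6 - 8*k^5 + 18*k^4 + 4*k^3 - 47*k^2 + 12*k + 36)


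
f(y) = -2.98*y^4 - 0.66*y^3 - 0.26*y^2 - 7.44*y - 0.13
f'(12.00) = -20896.56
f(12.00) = -63060.61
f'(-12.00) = 20311.44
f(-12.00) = -60601.09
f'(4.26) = -967.11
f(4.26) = -1068.99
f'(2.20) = -145.09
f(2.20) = -94.59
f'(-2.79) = 237.47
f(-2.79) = -147.63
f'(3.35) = -479.54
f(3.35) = -428.10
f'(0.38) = -8.58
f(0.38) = -3.09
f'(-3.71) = 575.93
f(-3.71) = -506.97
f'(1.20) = -31.51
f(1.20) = -16.75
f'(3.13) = -393.98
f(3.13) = -332.22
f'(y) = -11.92*y^3 - 1.98*y^2 - 0.52*y - 7.44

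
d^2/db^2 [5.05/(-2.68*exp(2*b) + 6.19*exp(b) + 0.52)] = (5.05*(5.36*exp(b) - 6.19)*(10.72*exp(b) - 12.38)*exp(b) + (54.136*exp(b) - 31.2595)*(-2.68*exp(2*b) + 6.19*exp(b) + 0.52))*exp(b)/(-2.68*exp(2*b) + 6.19*exp(b) + 0.52)^3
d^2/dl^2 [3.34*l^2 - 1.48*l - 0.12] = 6.68000000000000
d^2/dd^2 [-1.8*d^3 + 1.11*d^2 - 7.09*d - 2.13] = 2.22 - 10.8*d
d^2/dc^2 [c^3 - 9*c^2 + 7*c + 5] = 6*c - 18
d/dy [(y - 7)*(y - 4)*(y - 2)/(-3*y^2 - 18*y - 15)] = (-y^4 - 12*y^3 + 113*y^2 + 18*y - 586)/(3*(y^4 + 12*y^3 + 46*y^2 + 60*y + 25))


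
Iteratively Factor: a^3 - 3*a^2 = (a)*(a^2 - 3*a) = a^2*(a - 3)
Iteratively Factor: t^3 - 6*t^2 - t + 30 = (t - 3)*(t^2 - 3*t - 10) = (t - 3)*(t + 2)*(t - 5)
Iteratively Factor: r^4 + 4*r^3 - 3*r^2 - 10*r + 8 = (r - 1)*(r^3 + 5*r^2 + 2*r - 8) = (r - 1)^2*(r^2 + 6*r + 8) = (r - 1)^2*(r + 4)*(r + 2)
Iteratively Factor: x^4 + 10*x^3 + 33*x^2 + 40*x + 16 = (x + 1)*(x^3 + 9*x^2 + 24*x + 16) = (x + 1)^2*(x^2 + 8*x + 16) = (x + 1)^2*(x + 4)*(x + 4)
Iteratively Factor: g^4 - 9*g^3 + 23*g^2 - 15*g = (g - 3)*(g^3 - 6*g^2 + 5*g) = g*(g - 3)*(g^2 - 6*g + 5) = g*(g - 5)*(g - 3)*(g - 1)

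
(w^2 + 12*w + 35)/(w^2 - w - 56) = (w + 5)/(w - 8)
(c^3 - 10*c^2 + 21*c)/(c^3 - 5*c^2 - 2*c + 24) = c*(c - 7)/(c^2 - 2*c - 8)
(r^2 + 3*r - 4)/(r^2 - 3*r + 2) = (r + 4)/(r - 2)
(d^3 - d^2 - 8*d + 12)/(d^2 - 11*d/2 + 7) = 2*(d^2 + d - 6)/(2*d - 7)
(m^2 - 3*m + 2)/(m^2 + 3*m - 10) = (m - 1)/(m + 5)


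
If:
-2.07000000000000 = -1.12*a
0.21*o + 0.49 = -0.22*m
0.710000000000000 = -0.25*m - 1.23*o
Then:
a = 1.85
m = -2.08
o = -0.15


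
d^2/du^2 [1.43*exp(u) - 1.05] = 1.43*exp(u)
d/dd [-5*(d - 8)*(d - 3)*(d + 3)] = -15*d^2 + 80*d + 45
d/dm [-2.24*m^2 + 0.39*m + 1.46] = 0.39 - 4.48*m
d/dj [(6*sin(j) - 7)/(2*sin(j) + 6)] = 25*cos(j)/(2*(sin(j) + 3)^2)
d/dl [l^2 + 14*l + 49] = 2*l + 14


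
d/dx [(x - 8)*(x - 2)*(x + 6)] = 3*x^2 - 8*x - 44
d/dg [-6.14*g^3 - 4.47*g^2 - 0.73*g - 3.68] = -18.42*g^2 - 8.94*g - 0.73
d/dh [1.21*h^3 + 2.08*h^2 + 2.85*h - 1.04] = 3.63*h^2 + 4.16*h + 2.85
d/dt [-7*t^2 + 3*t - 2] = 3 - 14*t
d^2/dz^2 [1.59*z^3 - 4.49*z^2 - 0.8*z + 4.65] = 9.54*z - 8.98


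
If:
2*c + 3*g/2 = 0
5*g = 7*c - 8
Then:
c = 24/41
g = -32/41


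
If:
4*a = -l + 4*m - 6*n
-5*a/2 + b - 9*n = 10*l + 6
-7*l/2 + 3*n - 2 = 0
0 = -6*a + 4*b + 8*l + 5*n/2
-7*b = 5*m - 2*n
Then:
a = -15306/35663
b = 12409/35663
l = -18404/35663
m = -16451/35663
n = 2304/35663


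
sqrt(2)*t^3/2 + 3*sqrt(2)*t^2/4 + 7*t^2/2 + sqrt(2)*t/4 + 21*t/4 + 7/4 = (t + 1/2)*(t + 7*sqrt(2)/2)*(sqrt(2)*t/2 + sqrt(2)/2)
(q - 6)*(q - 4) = q^2 - 10*q + 24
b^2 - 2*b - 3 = (b - 3)*(b + 1)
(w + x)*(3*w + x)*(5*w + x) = 15*w^3 + 23*w^2*x + 9*w*x^2 + x^3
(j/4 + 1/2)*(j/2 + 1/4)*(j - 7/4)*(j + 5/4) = j^4/8 + j^3/4 - 39*j^2/128 - 191*j/256 - 35/128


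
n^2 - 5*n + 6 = (n - 3)*(n - 2)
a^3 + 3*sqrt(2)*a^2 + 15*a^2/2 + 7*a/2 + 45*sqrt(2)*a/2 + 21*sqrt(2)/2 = (a + 1/2)*(a + 7)*(a + 3*sqrt(2))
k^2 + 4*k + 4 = (k + 2)^2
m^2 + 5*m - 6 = (m - 1)*(m + 6)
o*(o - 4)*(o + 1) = o^3 - 3*o^2 - 4*o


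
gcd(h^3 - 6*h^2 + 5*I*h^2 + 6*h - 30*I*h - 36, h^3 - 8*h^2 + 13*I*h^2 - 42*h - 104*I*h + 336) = h + 6*I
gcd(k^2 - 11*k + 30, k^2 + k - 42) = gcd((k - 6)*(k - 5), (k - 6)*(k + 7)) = k - 6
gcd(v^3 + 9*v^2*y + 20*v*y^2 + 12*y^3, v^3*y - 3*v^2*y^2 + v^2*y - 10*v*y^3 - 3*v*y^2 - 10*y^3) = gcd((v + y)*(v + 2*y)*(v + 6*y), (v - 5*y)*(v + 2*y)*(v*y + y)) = v + 2*y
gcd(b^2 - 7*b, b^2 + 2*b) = b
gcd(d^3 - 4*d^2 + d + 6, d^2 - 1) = d + 1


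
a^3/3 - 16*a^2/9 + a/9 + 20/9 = (a/3 + 1/3)*(a - 5)*(a - 4/3)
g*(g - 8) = g^2 - 8*g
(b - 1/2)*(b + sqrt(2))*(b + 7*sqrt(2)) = b^3 - b^2/2 + 8*sqrt(2)*b^2 - 4*sqrt(2)*b + 14*b - 7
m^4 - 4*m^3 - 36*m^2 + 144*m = m*(m - 6)*(m - 4)*(m + 6)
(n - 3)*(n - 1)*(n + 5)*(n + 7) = n^4 + 8*n^3 - 10*n^2 - 104*n + 105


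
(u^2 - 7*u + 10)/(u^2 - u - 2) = (u - 5)/(u + 1)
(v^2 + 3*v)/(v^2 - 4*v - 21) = v/(v - 7)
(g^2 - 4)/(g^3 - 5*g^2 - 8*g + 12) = (g - 2)/(g^2 - 7*g + 6)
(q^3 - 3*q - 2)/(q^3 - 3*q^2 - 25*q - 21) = (q^2 - q - 2)/(q^2 - 4*q - 21)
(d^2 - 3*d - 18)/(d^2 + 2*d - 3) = (d - 6)/(d - 1)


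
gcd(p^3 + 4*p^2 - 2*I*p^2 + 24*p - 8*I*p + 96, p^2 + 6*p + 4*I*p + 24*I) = p + 4*I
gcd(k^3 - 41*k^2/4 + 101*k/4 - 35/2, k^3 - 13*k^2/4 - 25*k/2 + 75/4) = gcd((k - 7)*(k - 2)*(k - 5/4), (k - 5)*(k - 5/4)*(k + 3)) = k - 5/4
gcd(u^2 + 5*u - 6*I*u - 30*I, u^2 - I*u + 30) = u - 6*I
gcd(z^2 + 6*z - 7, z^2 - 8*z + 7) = z - 1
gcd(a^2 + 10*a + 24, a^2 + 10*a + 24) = a^2 + 10*a + 24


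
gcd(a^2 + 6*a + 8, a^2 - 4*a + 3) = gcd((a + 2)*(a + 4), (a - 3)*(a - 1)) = 1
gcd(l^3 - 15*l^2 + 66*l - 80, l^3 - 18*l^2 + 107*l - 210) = l - 5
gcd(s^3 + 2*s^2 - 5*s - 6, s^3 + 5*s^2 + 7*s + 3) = s^2 + 4*s + 3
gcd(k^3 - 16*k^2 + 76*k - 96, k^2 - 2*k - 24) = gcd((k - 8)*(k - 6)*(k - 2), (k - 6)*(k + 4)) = k - 6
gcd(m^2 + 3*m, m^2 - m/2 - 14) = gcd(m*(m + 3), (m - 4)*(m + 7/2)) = 1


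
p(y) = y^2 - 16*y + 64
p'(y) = 2*y - 16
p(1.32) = 44.62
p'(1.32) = -13.36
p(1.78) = 38.69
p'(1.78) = -12.44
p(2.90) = 26.01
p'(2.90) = -10.20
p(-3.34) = 128.60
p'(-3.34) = -22.68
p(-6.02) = 196.56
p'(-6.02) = -28.04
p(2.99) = 25.10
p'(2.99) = -10.02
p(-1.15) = 83.72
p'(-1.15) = -18.30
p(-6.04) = 197.12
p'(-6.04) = -28.08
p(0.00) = 64.00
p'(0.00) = -16.00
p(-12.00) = 400.00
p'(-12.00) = -40.00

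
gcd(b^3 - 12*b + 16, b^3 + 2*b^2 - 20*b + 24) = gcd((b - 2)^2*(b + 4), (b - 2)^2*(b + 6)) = b^2 - 4*b + 4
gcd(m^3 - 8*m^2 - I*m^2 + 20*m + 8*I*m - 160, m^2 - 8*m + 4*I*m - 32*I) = m^2 + m*(-8 + 4*I) - 32*I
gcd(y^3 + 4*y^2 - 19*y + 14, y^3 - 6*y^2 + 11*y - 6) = y^2 - 3*y + 2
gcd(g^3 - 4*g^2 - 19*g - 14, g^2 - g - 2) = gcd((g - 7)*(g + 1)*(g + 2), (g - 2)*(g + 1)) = g + 1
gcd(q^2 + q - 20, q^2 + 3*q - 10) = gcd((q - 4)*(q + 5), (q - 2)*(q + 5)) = q + 5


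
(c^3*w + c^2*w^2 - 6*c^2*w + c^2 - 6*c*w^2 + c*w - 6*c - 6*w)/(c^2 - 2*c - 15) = (-c^3*w - c^2*w^2 + 6*c^2*w - c^2 + 6*c*w^2 - c*w + 6*c + 6*w)/(-c^2 + 2*c + 15)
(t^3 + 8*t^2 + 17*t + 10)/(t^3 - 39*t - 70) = (t + 1)/(t - 7)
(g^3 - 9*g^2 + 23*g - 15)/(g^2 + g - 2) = (g^2 - 8*g + 15)/(g + 2)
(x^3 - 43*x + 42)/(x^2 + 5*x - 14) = (x^2 - 7*x + 6)/(x - 2)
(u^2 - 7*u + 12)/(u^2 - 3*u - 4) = (u - 3)/(u + 1)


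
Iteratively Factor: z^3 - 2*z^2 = (z)*(z^2 - 2*z) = z*(z - 2)*(z)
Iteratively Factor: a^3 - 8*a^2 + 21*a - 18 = (a - 3)*(a^2 - 5*a + 6) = (a - 3)^2*(a - 2)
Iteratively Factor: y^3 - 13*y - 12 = (y + 3)*(y^2 - 3*y - 4) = (y + 1)*(y + 3)*(y - 4)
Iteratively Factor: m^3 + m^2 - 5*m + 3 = (m + 3)*(m^2 - 2*m + 1) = (m - 1)*(m + 3)*(m - 1)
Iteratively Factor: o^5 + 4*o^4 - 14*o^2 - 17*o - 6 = (o + 1)*(o^4 + 3*o^3 - 3*o^2 - 11*o - 6) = (o + 1)*(o + 3)*(o^3 - 3*o - 2) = (o + 1)^2*(o + 3)*(o^2 - o - 2) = (o + 1)^3*(o + 3)*(o - 2)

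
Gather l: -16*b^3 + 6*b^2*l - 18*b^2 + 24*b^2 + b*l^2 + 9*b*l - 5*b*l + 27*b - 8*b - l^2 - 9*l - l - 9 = -16*b^3 + 6*b^2 + 19*b + l^2*(b - 1) + l*(6*b^2 + 4*b - 10) - 9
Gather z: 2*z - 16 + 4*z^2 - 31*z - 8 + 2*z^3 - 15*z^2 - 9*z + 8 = 2*z^3 - 11*z^2 - 38*z - 16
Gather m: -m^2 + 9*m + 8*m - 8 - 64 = -m^2 + 17*m - 72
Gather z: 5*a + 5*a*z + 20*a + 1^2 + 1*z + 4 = 25*a + z*(5*a + 1) + 5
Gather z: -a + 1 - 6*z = -a - 6*z + 1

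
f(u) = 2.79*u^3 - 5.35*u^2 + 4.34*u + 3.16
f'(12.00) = 1081.22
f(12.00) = 4105.96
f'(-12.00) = 1338.02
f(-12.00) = -5640.44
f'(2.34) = 25.13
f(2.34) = 19.77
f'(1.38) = 5.51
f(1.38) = 6.29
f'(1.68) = 9.99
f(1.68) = 8.58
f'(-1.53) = 40.30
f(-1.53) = -26.00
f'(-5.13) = 279.50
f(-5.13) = -536.57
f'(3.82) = 85.60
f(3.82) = 97.19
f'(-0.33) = 8.78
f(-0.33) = 1.04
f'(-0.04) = 4.78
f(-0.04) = 2.98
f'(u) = 8.37*u^2 - 10.7*u + 4.34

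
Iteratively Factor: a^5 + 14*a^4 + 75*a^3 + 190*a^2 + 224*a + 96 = (a + 2)*(a^4 + 12*a^3 + 51*a^2 + 88*a + 48) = (a + 2)*(a + 3)*(a^3 + 9*a^2 + 24*a + 16) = (a + 2)*(a + 3)*(a + 4)*(a^2 + 5*a + 4) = (a + 2)*(a + 3)*(a + 4)^2*(a + 1)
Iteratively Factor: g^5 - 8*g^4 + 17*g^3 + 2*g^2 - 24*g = (g + 1)*(g^4 - 9*g^3 + 26*g^2 - 24*g) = g*(g + 1)*(g^3 - 9*g^2 + 26*g - 24) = g*(g - 3)*(g + 1)*(g^2 - 6*g + 8) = g*(g - 3)*(g - 2)*(g + 1)*(g - 4)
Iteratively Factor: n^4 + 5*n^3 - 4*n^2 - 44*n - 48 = (n - 3)*(n^3 + 8*n^2 + 20*n + 16) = (n - 3)*(n + 4)*(n^2 + 4*n + 4) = (n - 3)*(n + 2)*(n + 4)*(n + 2)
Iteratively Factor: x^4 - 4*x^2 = (x)*(x^3 - 4*x) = x*(x + 2)*(x^2 - 2*x) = x^2*(x + 2)*(x - 2)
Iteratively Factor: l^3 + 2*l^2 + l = (l)*(l^2 + 2*l + 1) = l*(l + 1)*(l + 1)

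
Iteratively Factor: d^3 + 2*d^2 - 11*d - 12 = (d - 3)*(d^2 + 5*d + 4) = (d - 3)*(d + 1)*(d + 4)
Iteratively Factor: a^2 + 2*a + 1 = (a + 1)*(a + 1)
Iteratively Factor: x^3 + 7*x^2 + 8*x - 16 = (x + 4)*(x^2 + 3*x - 4) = (x - 1)*(x + 4)*(x + 4)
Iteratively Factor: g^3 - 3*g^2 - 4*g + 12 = (g - 2)*(g^2 - g - 6) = (g - 2)*(g + 2)*(g - 3)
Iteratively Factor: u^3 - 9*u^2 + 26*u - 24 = (u - 3)*(u^2 - 6*u + 8) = (u - 3)*(u - 2)*(u - 4)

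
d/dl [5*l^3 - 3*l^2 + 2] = 3*l*(5*l - 2)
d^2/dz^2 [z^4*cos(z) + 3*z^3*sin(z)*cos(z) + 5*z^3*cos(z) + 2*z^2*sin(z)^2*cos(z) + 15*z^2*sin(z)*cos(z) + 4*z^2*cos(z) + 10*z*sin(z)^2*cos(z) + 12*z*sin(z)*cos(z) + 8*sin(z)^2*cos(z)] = -z^4*cos(z) - 8*z^3*sin(z) - 6*z^3*sin(2*z) - 5*z^3*cos(z) - 30*z^2*sin(z) - 30*z^2*sin(2*z) + 15*z^2*cos(z)/2 + 18*z^2*cos(2*z) + 9*z^2*cos(3*z)/2 - 18*z*sin(z) - 15*z*sin(2*z) + 6*z*sin(3*z) + 55*z*cos(z)/2 + 60*z*cos(2*z) + 45*z*cos(3*z)/2 - 5*sin(z) + 15*sin(2*z) + 15*sin(3*z) + 7*cos(z) + 24*cos(2*z) + 17*cos(3*z)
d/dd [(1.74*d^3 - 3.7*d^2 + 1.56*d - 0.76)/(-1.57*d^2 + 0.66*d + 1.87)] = (-2.7318*d^4 + 2.2968*d^3 + 9.7686*d^2 - 16.2244*d + 3.4188)/(2.4649*d^4 - 2.0724*d^3 - 5.4362*d^2 + 2.4684*d + 3.4969)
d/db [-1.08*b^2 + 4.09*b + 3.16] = 4.09 - 2.16*b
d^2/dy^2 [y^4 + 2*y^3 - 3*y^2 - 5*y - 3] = 12*y^2 + 12*y - 6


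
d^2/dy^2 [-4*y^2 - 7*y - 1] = -8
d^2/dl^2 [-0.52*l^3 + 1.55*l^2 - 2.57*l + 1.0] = 3.1 - 3.12*l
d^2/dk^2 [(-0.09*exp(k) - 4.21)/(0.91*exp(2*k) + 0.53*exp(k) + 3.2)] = (-0.074529*exp(4*k) - 13.901797*exp(3*k) - 4.518969*exp(2*k) + 48.008131*exp(k) + 6.21856)*exp(k)/(0.753571*exp(6*k) + 1.316679*exp(5*k) + 8.716617*exp(4*k) + 9.409037*exp(3*k) + 30.65184*exp(2*k) + 16.2816*exp(k) + 32.768)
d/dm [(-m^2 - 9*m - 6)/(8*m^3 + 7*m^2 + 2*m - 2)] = (8*m^4 + 144*m^3 + 205*m^2 + 88*m + 30)/(64*m^6 + 112*m^5 + 81*m^4 - 4*m^3 - 24*m^2 - 8*m + 4)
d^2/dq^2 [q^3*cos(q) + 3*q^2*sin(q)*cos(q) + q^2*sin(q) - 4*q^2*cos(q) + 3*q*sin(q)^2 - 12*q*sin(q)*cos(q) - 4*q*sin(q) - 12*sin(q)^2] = -q^3*cos(q) - 7*q^2*sin(q) - 6*q^2*sin(2*q) + 4*q^2*cos(q) + 20*q*sin(q) + 24*q*sin(2*q) + 10*q*cos(q) + 18*q*cos(2*q) + 2*sin(q) + 9*sin(2*q) - 16*cos(q) - 48*cos(2*q)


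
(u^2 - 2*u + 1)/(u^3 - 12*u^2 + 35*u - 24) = (u - 1)/(u^2 - 11*u + 24)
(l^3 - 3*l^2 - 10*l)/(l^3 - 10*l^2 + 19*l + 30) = l*(l + 2)/(l^2 - 5*l - 6)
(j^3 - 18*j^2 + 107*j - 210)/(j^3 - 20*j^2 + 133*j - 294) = (j - 5)/(j - 7)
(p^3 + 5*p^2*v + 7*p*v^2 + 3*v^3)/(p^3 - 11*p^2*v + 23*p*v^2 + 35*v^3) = (p^2 + 4*p*v + 3*v^2)/(p^2 - 12*p*v + 35*v^2)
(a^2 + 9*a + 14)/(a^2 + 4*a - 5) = (a^2 + 9*a + 14)/(a^2 + 4*a - 5)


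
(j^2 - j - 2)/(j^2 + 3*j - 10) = (j + 1)/(j + 5)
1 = 1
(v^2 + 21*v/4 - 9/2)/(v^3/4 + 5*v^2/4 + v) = (4*v^2 + 21*v - 18)/(v*(v^2 + 5*v + 4))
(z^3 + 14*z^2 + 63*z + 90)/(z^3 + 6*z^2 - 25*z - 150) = (z + 3)/(z - 5)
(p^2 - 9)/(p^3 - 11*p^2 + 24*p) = (p + 3)/(p*(p - 8))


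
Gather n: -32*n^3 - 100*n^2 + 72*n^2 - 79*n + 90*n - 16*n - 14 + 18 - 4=-32*n^3 - 28*n^2 - 5*n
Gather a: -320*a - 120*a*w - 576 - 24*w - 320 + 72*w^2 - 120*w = a*(-120*w - 320) + 72*w^2 - 144*w - 896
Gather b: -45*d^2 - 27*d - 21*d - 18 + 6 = -45*d^2 - 48*d - 12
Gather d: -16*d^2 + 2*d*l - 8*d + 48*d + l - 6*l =-16*d^2 + d*(2*l + 40) - 5*l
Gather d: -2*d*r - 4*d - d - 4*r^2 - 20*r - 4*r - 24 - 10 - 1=d*(-2*r - 5) - 4*r^2 - 24*r - 35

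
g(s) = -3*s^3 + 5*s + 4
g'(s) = 5 - 9*s^2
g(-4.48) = 251.35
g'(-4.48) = -175.63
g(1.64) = -1.03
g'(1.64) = -19.21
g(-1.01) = 2.04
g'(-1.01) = -4.18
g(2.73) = -43.39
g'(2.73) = -62.08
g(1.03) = 5.87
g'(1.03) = -4.55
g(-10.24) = 3174.03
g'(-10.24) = -938.72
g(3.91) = -155.78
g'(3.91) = -132.59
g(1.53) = 0.91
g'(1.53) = -16.07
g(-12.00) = 5128.00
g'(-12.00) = -1291.00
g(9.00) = -2138.00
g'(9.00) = -724.00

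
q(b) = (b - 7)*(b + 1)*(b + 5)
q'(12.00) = 371.00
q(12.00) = 1105.00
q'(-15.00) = 668.00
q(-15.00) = -3080.00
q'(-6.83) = 116.61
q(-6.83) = -147.55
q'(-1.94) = -21.83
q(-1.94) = 25.72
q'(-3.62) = 9.55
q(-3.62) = 38.40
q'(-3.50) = 6.75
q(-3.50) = 39.38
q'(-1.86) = -22.90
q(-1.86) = 23.93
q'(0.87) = -36.47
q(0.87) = -67.29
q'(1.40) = -33.92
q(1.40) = -86.02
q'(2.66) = -21.09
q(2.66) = -121.67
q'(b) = (b - 7)*(b + 1) + (b - 7)*(b + 5) + (b + 1)*(b + 5)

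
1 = 1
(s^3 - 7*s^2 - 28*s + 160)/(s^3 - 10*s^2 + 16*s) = (s^2 + s - 20)/(s*(s - 2))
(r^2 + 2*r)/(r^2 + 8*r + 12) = r/(r + 6)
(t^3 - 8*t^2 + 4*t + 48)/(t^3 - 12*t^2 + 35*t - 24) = (t^3 - 8*t^2 + 4*t + 48)/(t^3 - 12*t^2 + 35*t - 24)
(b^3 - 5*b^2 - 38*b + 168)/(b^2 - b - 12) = (b^2 - b - 42)/(b + 3)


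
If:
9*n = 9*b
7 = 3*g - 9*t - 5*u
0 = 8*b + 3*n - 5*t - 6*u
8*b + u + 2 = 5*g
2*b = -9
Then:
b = -9/2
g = -2793/320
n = -9/2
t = 267/160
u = -617/64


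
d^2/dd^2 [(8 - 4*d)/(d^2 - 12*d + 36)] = 8*(-d - 6)/(d^4 - 24*d^3 + 216*d^2 - 864*d + 1296)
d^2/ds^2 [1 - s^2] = -2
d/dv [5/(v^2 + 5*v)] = 5*(-2*v - 5)/(v^2*(v + 5)^2)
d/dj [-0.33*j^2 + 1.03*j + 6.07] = 1.03 - 0.66*j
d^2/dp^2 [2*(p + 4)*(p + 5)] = 4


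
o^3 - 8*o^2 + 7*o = o*(o - 7)*(o - 1)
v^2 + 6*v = v*(v + 6)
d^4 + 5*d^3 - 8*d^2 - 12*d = d*(d - 2)*(d + 1)*(d + 6)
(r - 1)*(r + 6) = r^2 + 5*r - 6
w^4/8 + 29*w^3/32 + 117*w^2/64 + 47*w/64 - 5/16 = (w/4 + 1)*(w/2 + 1/2)*(w - 1/4)*(w + 5/2)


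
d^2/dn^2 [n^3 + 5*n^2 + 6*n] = 6*n + 10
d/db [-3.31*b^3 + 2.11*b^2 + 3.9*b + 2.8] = -9.93*b^2 + 4.22*b + 3.9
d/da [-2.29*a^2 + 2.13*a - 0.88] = 2.13 - 4.58*a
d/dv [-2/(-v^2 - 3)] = -4*v/(v^2 + 3)^2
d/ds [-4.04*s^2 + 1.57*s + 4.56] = 1.57 - 8.08*s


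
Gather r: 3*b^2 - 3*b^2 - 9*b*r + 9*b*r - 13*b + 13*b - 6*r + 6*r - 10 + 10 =0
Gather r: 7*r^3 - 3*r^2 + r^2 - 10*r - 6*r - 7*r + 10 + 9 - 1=7*r^3 - 2*r^2 - 23*r + 18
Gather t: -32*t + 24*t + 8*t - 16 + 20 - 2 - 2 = 0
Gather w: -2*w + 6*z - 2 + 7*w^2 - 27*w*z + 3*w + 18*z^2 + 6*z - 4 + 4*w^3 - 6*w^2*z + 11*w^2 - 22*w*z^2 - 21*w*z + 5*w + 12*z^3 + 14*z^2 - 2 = 4*w^3 + w^2*(18 - 6*z) + w*(-22*z^2 - 48*z + 6) + 12*z^3 + 32*z^2 + 12*z - 8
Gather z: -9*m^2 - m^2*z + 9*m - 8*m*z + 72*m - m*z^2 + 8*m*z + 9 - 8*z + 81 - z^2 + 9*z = -9*m^2 + 81*m + z^2*(-m - 1) + z*(1 - m^2) + 90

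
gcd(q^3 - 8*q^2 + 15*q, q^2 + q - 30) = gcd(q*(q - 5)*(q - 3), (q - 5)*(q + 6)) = q - 5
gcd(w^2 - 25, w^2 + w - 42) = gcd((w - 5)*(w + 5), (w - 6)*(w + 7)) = 1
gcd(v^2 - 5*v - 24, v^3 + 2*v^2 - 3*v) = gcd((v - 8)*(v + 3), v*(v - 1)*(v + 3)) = v + 3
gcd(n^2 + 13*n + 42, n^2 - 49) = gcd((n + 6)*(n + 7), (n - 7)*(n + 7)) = n + 7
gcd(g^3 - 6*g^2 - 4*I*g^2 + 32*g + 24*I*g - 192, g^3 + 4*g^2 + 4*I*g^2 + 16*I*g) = g + 4*I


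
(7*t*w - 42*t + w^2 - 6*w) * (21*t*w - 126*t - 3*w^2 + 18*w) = 147*t^2*w^2 - 1764*t^2*w + 5292*t^2 - 3*w^4 + 36*w^3 - 108*w^2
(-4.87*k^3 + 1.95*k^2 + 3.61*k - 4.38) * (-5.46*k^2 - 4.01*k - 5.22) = 26.5902*k^5 + 8.8817*k^4 - 2.1087*k^3 - 0.740299999999998*k^2 - 1.2804*k + 22.8636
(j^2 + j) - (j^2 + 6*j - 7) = 7 - 5*j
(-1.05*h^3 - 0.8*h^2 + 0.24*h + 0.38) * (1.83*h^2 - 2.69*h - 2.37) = -1.9215*h^5 + 1.3605*h^4 + 5.0797*h^3 + 1.9458*h^2 - 1.591*h - 0.9006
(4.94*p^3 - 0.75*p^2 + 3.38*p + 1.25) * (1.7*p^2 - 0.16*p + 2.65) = 8.398*p^5 - 2.0654*p^4 + 18.957*p^3 - 0.4033*p^2 + 8.757*p + 3.3125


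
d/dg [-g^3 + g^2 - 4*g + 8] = -3*g^2 + 2*g - 4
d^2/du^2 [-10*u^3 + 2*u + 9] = -60*u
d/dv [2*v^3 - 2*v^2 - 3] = 2*v*(3*v - 2)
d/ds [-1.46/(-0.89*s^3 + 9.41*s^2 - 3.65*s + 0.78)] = (-3.8982*s^2 + 27.4772*s - 5.329)/(0.89*s^3 - 9.41*s^2 + 3.65*s - 0.78)^2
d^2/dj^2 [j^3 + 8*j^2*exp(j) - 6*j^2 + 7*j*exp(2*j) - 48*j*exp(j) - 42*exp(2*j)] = 8*j^2*exp(j) + 28*j*exp(2*j) - 16*j*exp(j) + 6*j - 140*exp(2*j) - 80*exp(j) - 12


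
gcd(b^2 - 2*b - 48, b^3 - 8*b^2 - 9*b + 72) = b - 8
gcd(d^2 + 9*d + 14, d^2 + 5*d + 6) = d + 2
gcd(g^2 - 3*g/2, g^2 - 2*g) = g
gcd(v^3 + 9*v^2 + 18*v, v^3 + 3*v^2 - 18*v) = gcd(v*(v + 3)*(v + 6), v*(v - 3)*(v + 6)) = v^2 + 6*v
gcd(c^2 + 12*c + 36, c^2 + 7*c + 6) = c + 6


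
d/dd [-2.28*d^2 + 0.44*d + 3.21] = 0.44 - 4.56*d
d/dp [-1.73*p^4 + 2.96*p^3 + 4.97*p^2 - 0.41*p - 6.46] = -6.92*p^3 + 8.88*p^2 + 9.94*p - 0.41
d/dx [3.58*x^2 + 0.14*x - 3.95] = 7.16*x + 0.14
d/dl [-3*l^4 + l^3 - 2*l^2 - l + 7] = -12*l^3 + 3*l^2 - 4*l - 1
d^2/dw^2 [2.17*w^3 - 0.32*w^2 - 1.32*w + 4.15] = 13.02*w - 0.64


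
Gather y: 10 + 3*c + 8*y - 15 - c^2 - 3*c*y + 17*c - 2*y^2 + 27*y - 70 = -c^2 + 20*c - 2*y^2 + y*(35 - 3*c) - 75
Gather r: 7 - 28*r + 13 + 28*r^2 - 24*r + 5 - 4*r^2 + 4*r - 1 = 24*r^2 - 48*r + 24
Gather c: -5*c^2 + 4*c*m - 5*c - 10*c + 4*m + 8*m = -5*c^2 + c*(4*m - 15) + 12*m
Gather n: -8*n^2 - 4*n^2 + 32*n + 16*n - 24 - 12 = -12*n^2 + 48*n - 36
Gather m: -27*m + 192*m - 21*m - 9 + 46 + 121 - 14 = 144*m + 144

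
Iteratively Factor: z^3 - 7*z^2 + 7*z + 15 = (z - 3)*(z^2 - 4*z - 5) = (z - 3)*(z + 1)*(z - 5)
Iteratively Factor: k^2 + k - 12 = (k - 3)*(k + 4)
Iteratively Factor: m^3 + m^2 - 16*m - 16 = (m - 4)*(m^2 + 5*m + 4) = (m - 4)*(m + 4)*(m + 1)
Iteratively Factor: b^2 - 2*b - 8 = (b + 2)*(b - 4)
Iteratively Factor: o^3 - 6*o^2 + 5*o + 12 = (o - 4)*(o^2 - 2*o - 3) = (o - 4)*(o + 1)*(o - 3)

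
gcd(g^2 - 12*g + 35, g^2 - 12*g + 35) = g^2 - 12*g + 35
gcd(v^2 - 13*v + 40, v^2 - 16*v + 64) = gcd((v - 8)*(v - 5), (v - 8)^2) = v - 8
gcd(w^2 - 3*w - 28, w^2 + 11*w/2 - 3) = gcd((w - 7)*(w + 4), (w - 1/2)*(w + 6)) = 1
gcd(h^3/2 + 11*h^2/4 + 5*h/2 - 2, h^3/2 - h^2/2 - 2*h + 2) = h + 2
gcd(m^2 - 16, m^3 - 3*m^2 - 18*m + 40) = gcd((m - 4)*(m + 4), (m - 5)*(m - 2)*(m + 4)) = m + 4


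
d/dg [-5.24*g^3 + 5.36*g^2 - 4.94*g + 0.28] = -15.72*g^2 + 10.72*g - 4.94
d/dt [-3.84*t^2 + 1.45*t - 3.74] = 1.45 - 7.68*t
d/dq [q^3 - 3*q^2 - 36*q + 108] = 3*q^2 - 6*q - 36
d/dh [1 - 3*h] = -3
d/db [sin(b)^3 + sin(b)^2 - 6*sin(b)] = (3*sin(b)^2 + 2*sin(b) - 6)*cos(b)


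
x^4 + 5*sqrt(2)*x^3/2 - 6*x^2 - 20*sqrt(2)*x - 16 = (x - 2*sqrt(2))*(x + sqrt(2)/2)*(x + 2*sqrt(2))^2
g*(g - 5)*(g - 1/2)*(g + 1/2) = g^4 - 5*g^3 - g^2/4 + 5*g/4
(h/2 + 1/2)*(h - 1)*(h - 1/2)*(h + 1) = h^4/2 + h^3/4 - 3*h^2/4 - h/4 + 1/4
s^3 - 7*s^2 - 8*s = s*(s - 8)*(s + 1)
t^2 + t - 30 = (t - 5)*(t + 6)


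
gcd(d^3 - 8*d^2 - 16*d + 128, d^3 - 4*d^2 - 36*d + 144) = d - 4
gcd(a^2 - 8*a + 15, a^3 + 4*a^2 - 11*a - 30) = a - 3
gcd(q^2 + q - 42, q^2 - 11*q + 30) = q - 6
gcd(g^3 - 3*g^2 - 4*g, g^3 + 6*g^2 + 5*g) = g^2 + g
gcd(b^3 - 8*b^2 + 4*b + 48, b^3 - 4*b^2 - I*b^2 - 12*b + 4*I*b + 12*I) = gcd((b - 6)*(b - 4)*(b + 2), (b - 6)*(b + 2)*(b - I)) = b^2 - 4*b - 12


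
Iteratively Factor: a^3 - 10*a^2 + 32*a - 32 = (a - 4)*(a^2 - 6*a + 8) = (a - 4)^2*(a - 2)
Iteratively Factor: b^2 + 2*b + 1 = (b + 1)*(b + 1)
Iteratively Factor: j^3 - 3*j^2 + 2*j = (j - 2)*(j^2 - j) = j*(j - 2)*(j - 1)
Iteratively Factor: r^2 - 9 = (r + 3)*(r - 3)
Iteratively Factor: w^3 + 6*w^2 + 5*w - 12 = (w - 1)*(w^2 + 7*w + 12) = (w - 1)*(w + 4)*(w + 3)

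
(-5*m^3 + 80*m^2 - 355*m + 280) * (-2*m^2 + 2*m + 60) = 10*m^5 - 170*m^4 + 570*m^3 + 3530*m^2 - 20740*m + 16800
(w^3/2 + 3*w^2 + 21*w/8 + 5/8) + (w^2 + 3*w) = w^3/2 + 4*w^2 + 45*w/8 + 5/8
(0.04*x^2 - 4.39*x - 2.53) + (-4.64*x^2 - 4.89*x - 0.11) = -4.6*x^2 - 9.28*x - 2.64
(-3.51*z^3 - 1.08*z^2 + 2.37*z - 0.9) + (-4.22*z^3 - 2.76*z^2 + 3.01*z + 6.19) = -7.73*z^3 - 3.84*z^2 + 5.38*z + 5.29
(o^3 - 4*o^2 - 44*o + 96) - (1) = o^3 - 4*o^2 - 44*o + 95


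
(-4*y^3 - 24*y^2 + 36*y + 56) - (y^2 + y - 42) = -4*y^3 - 25*y^2 + 35*y + 98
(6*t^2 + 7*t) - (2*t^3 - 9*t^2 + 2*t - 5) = -2*t^3 + 15*t^2 + 5*t + 5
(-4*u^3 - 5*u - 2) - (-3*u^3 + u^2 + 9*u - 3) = -u^3 - u^2 - 14*u + 1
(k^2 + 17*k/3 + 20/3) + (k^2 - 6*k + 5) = 2*k^2 - k/3 + 35/3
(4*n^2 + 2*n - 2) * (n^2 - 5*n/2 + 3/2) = 4*n^4 - 8*n^3 - n^2 + 8*n - 3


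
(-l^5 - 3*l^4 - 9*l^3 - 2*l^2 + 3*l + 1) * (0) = 0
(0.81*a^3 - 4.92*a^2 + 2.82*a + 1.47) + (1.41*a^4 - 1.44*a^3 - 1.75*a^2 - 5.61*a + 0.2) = 1.41*a^4 - 0.63*a^3 - 6.67*a^2 - 2.79*a + 1.67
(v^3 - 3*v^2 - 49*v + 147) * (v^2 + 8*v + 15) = v^5 + 5*v^4 - 58*v^3 - 290*v^2 + 441*v + 2205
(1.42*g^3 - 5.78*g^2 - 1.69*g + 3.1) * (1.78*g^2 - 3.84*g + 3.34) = 2.5276*g^5 - 15.7412*g^4 + 23.9298*g^3 - 7.2976*g^2 - 17.5486*g + 10.354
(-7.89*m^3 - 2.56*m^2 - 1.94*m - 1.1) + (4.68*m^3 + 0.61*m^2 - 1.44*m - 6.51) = -3.21*m^3 - 1.95*m^2 - 3.38*m - 7.61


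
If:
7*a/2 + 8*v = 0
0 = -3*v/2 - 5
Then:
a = 160/21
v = -10/3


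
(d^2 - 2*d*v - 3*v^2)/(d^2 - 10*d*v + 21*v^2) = (-d - v)/(-d + 7*v)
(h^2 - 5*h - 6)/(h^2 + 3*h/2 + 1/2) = 2*(h - 6)/(2*h + 1)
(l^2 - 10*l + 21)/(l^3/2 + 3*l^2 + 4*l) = 2*(l^2 - 10*l + 21)/(l*(l^2 + 6*l + 8))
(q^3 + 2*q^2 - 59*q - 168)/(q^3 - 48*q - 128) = (q^2 + 10*q + 21)/(q^2 + 8*q + 16)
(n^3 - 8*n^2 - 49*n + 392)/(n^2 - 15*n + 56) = n + 7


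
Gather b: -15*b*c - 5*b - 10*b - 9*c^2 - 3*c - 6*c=b*(-15*c - 15) - 9*c^2 - 9*c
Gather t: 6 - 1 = 5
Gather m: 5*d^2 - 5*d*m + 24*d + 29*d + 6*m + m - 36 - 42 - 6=5*d^2 + 53*d + m*(7 - 5*d) - 84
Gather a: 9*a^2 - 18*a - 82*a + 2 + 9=9*a^2 - 100*a + 11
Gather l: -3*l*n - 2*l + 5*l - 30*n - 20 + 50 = l*(3 - 3*n) - 30*n + 30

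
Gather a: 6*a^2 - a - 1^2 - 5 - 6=6*a^2 - a - 12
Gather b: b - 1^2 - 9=b - 10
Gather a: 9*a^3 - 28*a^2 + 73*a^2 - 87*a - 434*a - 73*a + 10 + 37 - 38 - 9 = 9*a^3 + 45*a^2 - 594*a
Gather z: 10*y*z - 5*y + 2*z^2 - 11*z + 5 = -5*y + 2*z^2 + z*(10*y - 11) + 5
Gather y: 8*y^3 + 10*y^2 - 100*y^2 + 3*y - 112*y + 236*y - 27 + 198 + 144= 8*y^3 - 90*y^2 + 127*y + 315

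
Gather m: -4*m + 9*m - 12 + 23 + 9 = 5*m + 20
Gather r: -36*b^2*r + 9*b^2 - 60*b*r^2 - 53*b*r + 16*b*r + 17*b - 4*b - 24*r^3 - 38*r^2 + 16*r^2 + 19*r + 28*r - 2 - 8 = 9*b^2 + 13*b - 24*r^3 + r^2*(-60*b - 22) + r*(-36*b^2 - 37*b + 47) - 10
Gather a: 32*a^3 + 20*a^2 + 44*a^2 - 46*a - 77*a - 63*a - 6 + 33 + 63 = 32*a^3 + 64*a^2 - 186*a + 90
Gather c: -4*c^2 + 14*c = -4*c^2 + 14*c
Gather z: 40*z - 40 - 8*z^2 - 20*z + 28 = -8*z^2 + 20*z - 12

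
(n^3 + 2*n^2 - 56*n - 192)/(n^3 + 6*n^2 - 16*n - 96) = (n - 8)/(n - 4)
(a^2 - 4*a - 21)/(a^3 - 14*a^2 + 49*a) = (a + 3)/(a*(a - 7))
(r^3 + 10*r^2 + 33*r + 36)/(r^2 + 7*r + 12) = r + 3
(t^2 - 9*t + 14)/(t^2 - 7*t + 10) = (t - 7)/(t - 5)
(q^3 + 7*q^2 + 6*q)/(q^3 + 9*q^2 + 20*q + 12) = q/(q + 2)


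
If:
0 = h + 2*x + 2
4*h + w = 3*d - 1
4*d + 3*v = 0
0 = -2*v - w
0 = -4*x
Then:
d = -21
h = -2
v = 28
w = -56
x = 0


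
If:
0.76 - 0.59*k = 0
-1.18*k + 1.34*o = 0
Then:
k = 1.29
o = 1.13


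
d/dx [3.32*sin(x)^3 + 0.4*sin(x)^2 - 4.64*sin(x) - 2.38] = (9.96*sin(x)^2 + 0.8*sin(x) - 4.64)*cos(x)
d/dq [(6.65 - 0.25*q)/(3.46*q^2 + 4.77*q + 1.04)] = (0.865*q^2 - 46.018*q - 31.9805)/(11.9716*q^4 + 33.0084*q^3 + 29.9497*q^2 + 9.9216*q + 1.0816)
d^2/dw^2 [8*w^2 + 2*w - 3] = 16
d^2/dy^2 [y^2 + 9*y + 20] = 2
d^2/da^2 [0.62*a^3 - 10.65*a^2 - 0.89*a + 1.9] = 3.72*a - 21.3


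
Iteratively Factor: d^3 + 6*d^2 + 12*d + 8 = (d + 2)*(d^2 + 4*d + 4) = (d + 2)^2*(d + 2)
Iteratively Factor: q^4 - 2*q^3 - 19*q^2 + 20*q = (q)*(q^3 - 2*q^2 - 19*q + 20) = q*(q - 5)*(q^2 + 3*q - 4) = q*(q - 5)*(q + 4)*(q - 1)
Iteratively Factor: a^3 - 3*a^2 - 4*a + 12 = (a - 2)*(a^2 - a - 6) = (a - 2)*(a + 2)*(a - 3)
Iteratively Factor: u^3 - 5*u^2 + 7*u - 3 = (u - 1)*(u^2 - 4*u + 3) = (u - 1)^2*(u - 3)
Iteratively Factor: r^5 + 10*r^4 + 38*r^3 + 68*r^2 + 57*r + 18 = (r + 1)*(r^4 + 9*r^3 + 29*r^2 + 39*r + 18) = (r + 1)*(r + 3)*(r^3 + 6*r^2 + 11*r + 6) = (r + 1)^2*(r + 3)*(r^2 + 5*r + 6) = (r + 1)^2*(r + 2)*(r + 3)*(r + 3)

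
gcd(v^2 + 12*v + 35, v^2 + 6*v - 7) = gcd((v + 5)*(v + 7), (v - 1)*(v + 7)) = v + 7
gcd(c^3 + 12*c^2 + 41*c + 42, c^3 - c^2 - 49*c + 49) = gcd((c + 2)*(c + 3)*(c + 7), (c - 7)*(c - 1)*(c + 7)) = c + 7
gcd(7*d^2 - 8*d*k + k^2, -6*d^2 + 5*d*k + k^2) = d - k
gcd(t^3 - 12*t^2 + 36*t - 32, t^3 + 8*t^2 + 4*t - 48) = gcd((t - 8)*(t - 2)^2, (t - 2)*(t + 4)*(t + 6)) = t - 2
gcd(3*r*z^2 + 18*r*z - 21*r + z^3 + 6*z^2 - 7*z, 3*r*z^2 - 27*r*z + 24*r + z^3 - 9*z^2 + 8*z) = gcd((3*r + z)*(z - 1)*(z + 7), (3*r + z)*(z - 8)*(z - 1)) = 3*r*z - 3*r + z^2 - z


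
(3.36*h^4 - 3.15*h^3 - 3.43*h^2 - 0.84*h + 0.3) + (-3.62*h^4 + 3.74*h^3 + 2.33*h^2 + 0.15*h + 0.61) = -0.26*h^4 + 0.59*h^3 - 1.1*h^2 - 0.69*h + 0.91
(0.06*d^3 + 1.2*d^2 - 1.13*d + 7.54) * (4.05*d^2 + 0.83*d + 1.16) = 0.243*d^5 + 4.9098*d^4 - 3.5109*d^3 + 30.9911*d^2 + 4.9474*d + 8.7464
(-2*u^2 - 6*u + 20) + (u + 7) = -2*u^2 - 5*u + 27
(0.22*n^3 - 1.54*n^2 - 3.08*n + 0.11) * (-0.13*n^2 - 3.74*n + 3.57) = -0.0286*n^5 - 0.6226*n^4 + 6.9454*n^3 + 6.0071*n^2 - 11.407*n + 0.3927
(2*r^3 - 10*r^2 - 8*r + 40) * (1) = 2*r^3 - 10*r^2 - 8*r + 40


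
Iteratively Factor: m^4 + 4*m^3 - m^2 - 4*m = (m)*(m^3 + 4*m^2 - m - 4) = m*(m + 4)*(m^2 - 1) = m*(m - 1)*(m + 4)*(m + 1)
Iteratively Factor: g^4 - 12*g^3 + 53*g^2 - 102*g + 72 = (g - 3)*(g^3 - 9*g^2 + 26*g - 24) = (g - 4)*(g - 3)*(g^2 - 5*g + 6) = (g - 4)*(g - 3)*(g - 2)*(g - 3)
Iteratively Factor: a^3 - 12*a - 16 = (a - 4)*(a^2 + 4*a + 4) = (a - 4)*(a + 2)*(a + 2)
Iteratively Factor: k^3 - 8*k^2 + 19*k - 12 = (k - 1)*(k^2 - 7*k + 12) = (k - 3)*(k - 1)*(k - 4)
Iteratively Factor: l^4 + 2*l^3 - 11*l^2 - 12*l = (l)*(l^3 + 2*l^2 - 11*l - 12) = l*(l - 3)*(l^2 + 5*l + 4) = l*(l - 3)*(l + 4)*(l + 1)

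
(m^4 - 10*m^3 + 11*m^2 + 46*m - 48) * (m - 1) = m^5 - 11*m^4 + 21*m^3 + 35*m^2 - 94*m + 48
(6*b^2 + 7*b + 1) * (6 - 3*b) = -18*b^3 + 15*b^2 + 39*b + 6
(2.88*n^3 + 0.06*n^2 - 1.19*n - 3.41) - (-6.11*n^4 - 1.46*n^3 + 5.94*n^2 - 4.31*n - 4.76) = 6.11*n^4 + 4.34*n^3 - 5.88*n^2 + 3.12*n + 1.35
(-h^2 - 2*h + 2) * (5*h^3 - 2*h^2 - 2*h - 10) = -5*h^5 - 8*h^4 + 16*h^3 + 10*h^2 + 16*h - 20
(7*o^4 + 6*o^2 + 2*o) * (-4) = -28*o^4 - 24*o^2 - 8*o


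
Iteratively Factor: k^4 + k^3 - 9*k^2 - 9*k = (k - 3)*(k^3 + 4*k^2 + 3*k) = (k - 3)*(k + 1)*(k^2 + 3*k) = k*(k - 3)*(k + 1)*(k + 3)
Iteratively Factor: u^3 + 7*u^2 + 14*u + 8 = (u + 2)*(u^2 + 5*u + 4) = (u + 2)*(u + 4)*(u + 1)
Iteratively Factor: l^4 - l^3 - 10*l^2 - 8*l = (l)*(l^3 - l^2 - 10*l - 8) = l*(l + 2)*(l^2 - 3*l - 4) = l*(l - 4)*(l + 2)*(l + 1)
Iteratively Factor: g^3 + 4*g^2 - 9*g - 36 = (g + 3)*(g^2 + g - 12) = (g - 3)*(g + 3)*(g + 4)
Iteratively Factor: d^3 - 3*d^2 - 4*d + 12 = (d - 3)*(d^2 - 4) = (d - 3)*(d - 2)*(d + 2)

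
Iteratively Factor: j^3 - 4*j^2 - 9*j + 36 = (j - 3)*(j^2 - j - 12) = (j - 3)*(j + 3)*(j - 4)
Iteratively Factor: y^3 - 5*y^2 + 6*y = (y - 3)*(y^2 - 2*y) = y*(y - 3)*(y - 2)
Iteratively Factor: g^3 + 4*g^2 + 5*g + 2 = (g + 1)*(g^2 + 3*g + 2) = (g + 1)*(g + 2)*(g + 1)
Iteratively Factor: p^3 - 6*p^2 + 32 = (p - 4)*(p^2 - 2*p - 8) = (p - 4)^2*(p + 2)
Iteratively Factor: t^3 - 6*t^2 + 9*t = (t - 3)*(t^2 - 3*t) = (t - 3)^2*(t)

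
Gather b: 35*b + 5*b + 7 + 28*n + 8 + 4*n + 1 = 40*b + 32*n + 16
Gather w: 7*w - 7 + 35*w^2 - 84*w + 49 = 35*w^2 - 77*w + 42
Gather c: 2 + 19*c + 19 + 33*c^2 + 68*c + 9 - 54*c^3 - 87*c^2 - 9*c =-54*c^3 - 54*c^2 + 78*c + 30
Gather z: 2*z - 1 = 2*z - 1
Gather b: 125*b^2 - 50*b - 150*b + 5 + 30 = 125*b^2 - 200*b + 35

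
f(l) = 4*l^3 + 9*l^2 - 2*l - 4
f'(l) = 12*l^2 + 18*l - 2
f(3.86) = 352.43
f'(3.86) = 246.28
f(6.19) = 1277.17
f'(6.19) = 569.21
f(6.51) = 1467.98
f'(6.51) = 623.74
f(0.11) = -4.11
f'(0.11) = 0.13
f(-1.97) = 4.29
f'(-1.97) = 9.11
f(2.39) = 97.24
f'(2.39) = 109.57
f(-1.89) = 4.92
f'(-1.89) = 6.85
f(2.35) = 92.91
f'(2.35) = 106.57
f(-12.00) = -5596.00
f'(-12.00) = 1510.00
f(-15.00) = -11449.00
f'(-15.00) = 2428.00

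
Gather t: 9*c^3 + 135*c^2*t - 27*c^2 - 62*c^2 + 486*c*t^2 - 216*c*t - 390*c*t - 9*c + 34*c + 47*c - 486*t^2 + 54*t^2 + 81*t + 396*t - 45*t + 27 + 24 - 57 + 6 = 9*c^3 - 89*c^2 + 72*c + t^2*(486*c - 432) + t*(135*c^2 - 606*c + 432)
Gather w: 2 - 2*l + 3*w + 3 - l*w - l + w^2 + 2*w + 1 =-3*l + w^2 + w*(5 - l) + 6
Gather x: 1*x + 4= x + 4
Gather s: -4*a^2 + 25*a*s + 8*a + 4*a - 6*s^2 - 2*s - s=-4*a^2 + 12*a - 6*s^2 + s*(25*a - 3)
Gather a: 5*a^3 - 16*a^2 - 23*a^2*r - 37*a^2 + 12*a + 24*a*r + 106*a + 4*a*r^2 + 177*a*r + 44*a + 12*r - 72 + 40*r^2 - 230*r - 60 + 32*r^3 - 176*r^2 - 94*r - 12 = 5*a^3 + a^2*(-23*r - 53) + a*(4*r^2 + 201*r + 162) + 32*r^3 - 136*r^2 - 312*r - 144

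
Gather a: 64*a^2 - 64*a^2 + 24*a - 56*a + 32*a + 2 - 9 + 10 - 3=0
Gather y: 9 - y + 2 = 11 - y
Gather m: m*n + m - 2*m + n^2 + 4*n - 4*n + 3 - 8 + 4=m*(n - 1) + n^2 - 1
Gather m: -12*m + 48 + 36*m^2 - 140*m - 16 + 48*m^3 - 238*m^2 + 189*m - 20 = 48*m^3 - 202*m^2 + 37*m + 12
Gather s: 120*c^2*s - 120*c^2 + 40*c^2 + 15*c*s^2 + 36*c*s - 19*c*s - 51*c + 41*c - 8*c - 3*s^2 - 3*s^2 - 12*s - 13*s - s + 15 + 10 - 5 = -80*c^2 - 18*c + s^2*(15*c - 6) + s*(120*c^2 + 17*c - 26) + 20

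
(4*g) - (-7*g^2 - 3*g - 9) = 7*g^2 + 7*g + 9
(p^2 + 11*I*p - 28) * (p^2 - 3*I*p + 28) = p^4 + 8*I*p^3 + 33*p^2 + 392*I*p - 784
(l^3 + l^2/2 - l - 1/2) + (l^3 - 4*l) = 2*l^3 + l^2/2 - 5*l - 1/2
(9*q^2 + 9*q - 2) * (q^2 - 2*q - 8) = 9*q^4 - 9*q^3 - 92*q^2 - 68*q + 16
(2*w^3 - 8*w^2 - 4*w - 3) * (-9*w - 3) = -18*w^4 + 66*w^3 + 60*w^2 + 39*w + 9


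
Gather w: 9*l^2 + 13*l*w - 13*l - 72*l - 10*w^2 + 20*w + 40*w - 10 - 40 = 9*l^2 - 85*l - 10*w^2 + w*(13*l + 60) - 50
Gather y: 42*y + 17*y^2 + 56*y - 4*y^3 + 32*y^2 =-4*y^3 + 49*y^2 + 98*y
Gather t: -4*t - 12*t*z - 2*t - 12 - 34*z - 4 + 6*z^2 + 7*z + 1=t*(-12*z - 6) + 6*z^2 - 27*z - 15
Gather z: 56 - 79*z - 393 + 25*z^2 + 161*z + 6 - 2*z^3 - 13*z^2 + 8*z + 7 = -2*z^3 + 12*z^2 + 90*z - 324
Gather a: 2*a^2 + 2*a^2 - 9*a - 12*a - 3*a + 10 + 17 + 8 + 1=4*a^2 - 24*a + 36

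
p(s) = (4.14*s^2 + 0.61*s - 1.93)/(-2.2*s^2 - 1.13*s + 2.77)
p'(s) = (4.4*s + 1.13)*(4.14*s^2 + 0.61*s - 1.93)/(-2.2*s^2 - 1.13*s + 2.77)^2 + (8.28*s + 0.61)/(-2.2*s^2 - 1.13*s + 2.77) = (-3.3362*s^2 + 14.4436*s - 0.4912)/(4.84*s^4 + 4.972*s^3 - 10.9111*s^2 - 6.2602*s + 7.6729)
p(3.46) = -1.81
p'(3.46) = 0.01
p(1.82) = -1.96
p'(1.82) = 0.34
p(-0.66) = -0.21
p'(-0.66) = -1.75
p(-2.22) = -3.08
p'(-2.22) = -1.58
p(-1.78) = -4.61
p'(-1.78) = -7.67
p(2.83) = -1.83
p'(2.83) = 0.04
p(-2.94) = -2.48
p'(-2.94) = -0.43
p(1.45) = -2.19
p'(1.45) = 1.10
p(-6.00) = -2.06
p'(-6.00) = -0.04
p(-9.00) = -1.98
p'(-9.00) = -0.01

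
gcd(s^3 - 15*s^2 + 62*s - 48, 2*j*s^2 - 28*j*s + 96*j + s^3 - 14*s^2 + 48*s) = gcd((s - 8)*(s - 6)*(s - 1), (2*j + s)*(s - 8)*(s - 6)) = s^2 - 14*s + 48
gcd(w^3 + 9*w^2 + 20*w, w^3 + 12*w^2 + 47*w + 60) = w^2 + 9*w + 20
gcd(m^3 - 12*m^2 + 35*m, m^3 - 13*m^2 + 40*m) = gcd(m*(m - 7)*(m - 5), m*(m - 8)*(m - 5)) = m^2 - 5*m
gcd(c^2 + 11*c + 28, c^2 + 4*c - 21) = c + 7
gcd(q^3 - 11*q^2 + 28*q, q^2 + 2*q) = q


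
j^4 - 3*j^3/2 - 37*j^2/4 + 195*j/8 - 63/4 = (j - 2)*(j - 3/2)^2*(j + 7/2)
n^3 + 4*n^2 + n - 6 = (n - 1)*(n + 2)*(n + 3)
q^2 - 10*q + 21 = (q - 7)*(q - 3)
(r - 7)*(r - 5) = r^2 - 12*r + 35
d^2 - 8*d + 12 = (d - 6)*(d - 2)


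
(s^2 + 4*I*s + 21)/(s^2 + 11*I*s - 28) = (s - 3*I)/(s + 4*I)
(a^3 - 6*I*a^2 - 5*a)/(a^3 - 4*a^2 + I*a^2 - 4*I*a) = (a^2 - 6*I*a - 5)/(a^2 + a*(-4 + I) - 4*I)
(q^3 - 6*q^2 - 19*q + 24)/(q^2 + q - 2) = (q^2 - 5*q - 24)/(q + 2)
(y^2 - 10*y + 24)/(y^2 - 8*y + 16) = (y - 6)/(y - 4)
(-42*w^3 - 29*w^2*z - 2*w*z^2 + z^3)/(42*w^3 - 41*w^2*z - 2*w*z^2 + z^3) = (6*w^2 + 5*w*z + z^2)/(-6*w^2 + 5*w*z + z^2)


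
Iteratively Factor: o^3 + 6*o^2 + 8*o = (o + 2)*(o^2 + 4*o) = o*(o + 2)*(o + 4)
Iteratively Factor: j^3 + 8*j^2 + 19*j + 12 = (j + 4)*(j^2 + 4*j + 3) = (j + 1)*(j + 4)*(j + 3)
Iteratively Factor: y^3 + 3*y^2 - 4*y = (y - 1)*(y^2 + 4*y) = y*(y - 1)*(y + 4)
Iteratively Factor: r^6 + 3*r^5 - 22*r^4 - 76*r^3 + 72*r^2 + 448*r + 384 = (r + 2)*(r^5 + r^4 - 24*r^3 - 28*r^2 + 128*r + 192) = (r + 2)^2*(r^4 - r^3 - 22*r^2 + 16*r + 96) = (r + 2)^3*(r^3 - 3*r^2 - 16*r + 48) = (r - 4)*(r + 2)^3*(r^2 + r - 12) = (r - 4)*(r + 2)^3*(r + 4)*(r - 3)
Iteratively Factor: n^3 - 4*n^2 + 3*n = (n - 1)*(n^2 - 3*n) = (n - 3)*(n - 1)*(n)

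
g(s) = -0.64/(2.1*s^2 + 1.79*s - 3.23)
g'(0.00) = 0.11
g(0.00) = 0.20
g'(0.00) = 0.11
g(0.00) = 0.20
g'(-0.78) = -0.08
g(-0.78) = 0.19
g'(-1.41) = -1.06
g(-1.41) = 0.41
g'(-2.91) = -0.08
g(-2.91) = -0.07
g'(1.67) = 0.18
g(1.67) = -0.11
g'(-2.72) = -0.11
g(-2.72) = -0.09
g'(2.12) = 0.07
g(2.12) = -0.06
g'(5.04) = 0.00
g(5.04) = -0.01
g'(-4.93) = -0.01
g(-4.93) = -0.02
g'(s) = -0.64*(-4.2*s - 1.79)/(2.1*s^2 + 1.79*s - 3.23)^2 = (2.688*s + 1.1456)/(2.1*s^2 + 1.79*s - 3.23)^2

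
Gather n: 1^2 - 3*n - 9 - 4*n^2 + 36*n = -4*n^2 + 33*n - 8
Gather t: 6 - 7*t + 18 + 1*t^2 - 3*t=t^2 - 10*t + 24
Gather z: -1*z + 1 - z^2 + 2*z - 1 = -z^2 + z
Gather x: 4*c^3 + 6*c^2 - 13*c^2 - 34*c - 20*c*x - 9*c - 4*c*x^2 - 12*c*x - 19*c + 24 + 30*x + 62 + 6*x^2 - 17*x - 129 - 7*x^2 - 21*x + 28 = 4*c^3 - 7*c^2 - 62*c + x^2*(-4*c - 1) + x*(-32*c - 8) - 15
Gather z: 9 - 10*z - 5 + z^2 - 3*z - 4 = z^2 - 13*z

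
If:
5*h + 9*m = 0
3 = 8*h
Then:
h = 3/8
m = -5/24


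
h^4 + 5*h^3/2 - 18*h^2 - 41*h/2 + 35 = (h - 7/2)*(h - 1)*(h + 2)*(h + 5)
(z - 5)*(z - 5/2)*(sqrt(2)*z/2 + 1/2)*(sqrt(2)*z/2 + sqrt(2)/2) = z^4/2 - 13*z^3/4 + sqrt(2)*z^3/4 - 13*sqrt(2)*z^2/8 + 5*z^2/2 + 5*sqrt(2)*z/4 + 25*z/4 + 25*sqrt(2)/8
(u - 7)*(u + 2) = u^2 - 5*u - 14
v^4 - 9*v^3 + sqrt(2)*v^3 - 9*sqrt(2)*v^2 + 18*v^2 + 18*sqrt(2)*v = v*(v - 6)*(v - 3)*(v + sqrt(2))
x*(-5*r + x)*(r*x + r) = -5*r^2*x^2 - 5*r^2*x + r*x^3 + r*x^2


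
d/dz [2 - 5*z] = -5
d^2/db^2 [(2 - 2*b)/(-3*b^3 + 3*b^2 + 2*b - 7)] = 4*((b - 1)*(-9*b^2 + 6*b + 2)^2 + (-9*b^2 + 6*b - 3*(b - 1)*(3*b - 1) + 2)*(3*b^3 - 3*b^2 - 2*b + 7))/(3*b^3 - 3*b^2 - 2*b + 7)^3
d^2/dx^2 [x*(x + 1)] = 2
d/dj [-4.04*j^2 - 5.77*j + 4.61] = -8.08*j - 5.77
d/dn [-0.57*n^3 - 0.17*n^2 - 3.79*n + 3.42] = -1.71*n^2 - 0.34*n - 3.79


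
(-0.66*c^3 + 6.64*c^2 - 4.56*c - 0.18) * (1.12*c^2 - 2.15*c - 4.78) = -0.7392*c^5 + 8.8558*c^4 - 16.2284*c^3 - 22.1368*c^2 + 22.1838*c + 0.8604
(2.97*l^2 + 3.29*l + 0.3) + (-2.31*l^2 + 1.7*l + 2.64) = 0.66*l^2 + 4.99*l + 2.94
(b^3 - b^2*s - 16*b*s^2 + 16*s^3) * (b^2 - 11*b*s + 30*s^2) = b^5 - 12*b^4*s + 25*b^3*s^2 + 162*b^2*s^3 - 656*b*s^4 + 480*s^5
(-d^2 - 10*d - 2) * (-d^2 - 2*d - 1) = d^4 + 12*d^3 + 23*d^2 + 14*d + 2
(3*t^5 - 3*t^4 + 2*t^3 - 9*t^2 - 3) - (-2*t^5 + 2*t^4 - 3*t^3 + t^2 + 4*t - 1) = 5*t^5 - 5*t^4 + 5*t^3 - 10*t^2 - 4*t - 2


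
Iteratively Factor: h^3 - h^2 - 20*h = (h - 5)*(h^2 + 4*h) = h*(h - 5)*(h + 4)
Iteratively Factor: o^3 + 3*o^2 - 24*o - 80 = (o - 5)*(o^2 + 8*o + 16) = (o - 5)*(o + 4)*(o + 4)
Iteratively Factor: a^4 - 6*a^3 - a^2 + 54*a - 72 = (a + 3)*(a^3 - 9*a^2 + 26*a - 24) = (a - 4)*(a + 3)*(a^2 - 5*a + 6) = (a - 4)*(a - 2)*(a + 3)*(a - 3)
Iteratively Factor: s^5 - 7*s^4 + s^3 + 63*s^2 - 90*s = (s - 2)*(s^4 - 5*s^3 - 9*s^2 + 45*s) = (s - 3)*(s - 2)*(s^3 - 2*s^2 - 15*s) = (s - 3)*(s - 2)*(s + 3)*(s^2 - 5*s) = (s - 5)*(s - 3)*(s - 2)*(s + 3)*(s)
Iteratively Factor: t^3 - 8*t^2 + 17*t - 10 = (t - 1)*(t^2 - 7*t + 10) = (t - 5)*(t - 1)*(t - 2)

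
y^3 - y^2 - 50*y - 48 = (y - 8)*(y + 1)*(y + 6)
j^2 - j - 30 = (j - 6)*(j + 5)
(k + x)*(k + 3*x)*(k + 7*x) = k^3 + 11*k^2*x + 31*k*x^2 + 21*x^3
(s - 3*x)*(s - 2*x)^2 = s^3 - 7*s^2*x + 16*s*x^2 - 12*x^3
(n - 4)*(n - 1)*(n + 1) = n^3 - 4*n^2 - n + 4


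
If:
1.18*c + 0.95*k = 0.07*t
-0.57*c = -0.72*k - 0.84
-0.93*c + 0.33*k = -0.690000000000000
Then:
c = 0.46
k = -0.81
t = -3.25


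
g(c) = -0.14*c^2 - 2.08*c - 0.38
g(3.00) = -7.88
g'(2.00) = -2.64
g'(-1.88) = -1.55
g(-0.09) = -0.19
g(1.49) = -3.79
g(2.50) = -6.46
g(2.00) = -5.10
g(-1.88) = 3.04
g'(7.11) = -4.07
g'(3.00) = -2.92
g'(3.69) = -3.11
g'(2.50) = -2.78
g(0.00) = -0.38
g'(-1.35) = -1.70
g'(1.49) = -2.50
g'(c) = -0.28*c - 2.08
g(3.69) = -9.96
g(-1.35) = 2.17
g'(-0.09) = -2.05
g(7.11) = -22.25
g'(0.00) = -2.08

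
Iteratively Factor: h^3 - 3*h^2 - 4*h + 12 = (h - 2)*(h^2 - h - 6) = (h - 3)*(h - 2)*(h + 2)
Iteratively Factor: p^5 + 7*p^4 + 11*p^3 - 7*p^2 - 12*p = (p)*(p^4 + 7*p^3 + 11*p^2 - 7*p - 12) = p*(p + 4)*(p^3 + 3*p^2 - p - 3) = p*(p - 1)*(p + 4)*(p^2 + 4*p + 3) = p*(p - 1)*(p + 1)*(p + 4)*(p + 3)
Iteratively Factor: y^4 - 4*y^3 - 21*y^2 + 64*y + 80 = (y - 4)*(y^3 - 21*y - 20) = (y - 4)*(y + 1)*(y^2 - y - 20) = (y - 5)*(y - 4)*(y + 1)*(y + 4)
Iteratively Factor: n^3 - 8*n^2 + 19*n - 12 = (n - 4)*(n^2 - 4*n + 3) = (n - 4)*(n - 1)*(n - 3)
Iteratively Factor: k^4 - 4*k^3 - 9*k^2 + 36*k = (k - 4)*(k^3 - 9*k) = (k - 4)*(k + 3)*(k^2 - 3*k) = k*(k - 4)*(k + 3)*(k - 3)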